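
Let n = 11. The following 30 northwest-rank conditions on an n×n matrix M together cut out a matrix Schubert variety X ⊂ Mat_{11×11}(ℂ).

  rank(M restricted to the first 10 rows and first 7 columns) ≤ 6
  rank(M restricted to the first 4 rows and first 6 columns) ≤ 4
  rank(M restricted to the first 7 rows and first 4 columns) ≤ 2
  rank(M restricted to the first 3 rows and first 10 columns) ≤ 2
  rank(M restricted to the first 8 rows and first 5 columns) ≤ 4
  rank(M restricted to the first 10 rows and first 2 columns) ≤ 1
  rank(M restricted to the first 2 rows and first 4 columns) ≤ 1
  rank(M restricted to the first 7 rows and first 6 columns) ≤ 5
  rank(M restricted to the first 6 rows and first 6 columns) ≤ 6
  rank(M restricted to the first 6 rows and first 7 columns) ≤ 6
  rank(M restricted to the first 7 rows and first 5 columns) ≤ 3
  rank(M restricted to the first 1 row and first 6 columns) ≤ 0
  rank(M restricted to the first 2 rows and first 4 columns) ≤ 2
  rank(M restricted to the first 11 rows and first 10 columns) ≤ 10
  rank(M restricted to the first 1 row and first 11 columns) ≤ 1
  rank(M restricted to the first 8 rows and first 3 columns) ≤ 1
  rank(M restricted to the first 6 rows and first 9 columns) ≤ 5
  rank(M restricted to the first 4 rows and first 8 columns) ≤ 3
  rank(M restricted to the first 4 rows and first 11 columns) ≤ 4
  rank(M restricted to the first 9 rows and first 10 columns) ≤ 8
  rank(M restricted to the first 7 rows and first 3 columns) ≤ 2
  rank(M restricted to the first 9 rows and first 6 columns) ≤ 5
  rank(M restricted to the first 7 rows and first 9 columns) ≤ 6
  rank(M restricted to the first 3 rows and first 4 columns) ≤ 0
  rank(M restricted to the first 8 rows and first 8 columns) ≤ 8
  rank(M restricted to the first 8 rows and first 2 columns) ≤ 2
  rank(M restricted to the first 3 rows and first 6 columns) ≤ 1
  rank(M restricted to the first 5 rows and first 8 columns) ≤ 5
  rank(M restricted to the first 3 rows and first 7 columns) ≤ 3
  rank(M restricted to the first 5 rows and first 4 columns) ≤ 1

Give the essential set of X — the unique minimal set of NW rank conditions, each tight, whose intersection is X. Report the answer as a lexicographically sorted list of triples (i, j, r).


Rank table r_w(11×11) implied by the 30 constraints:

  R[1]: 0  0  0  0  0  0  1  1  1  1  1
  R[2]: 0  0  0  0  1  1  2  2  2  2  2
  R[3]: 0  0  0  0  1  1  2  2  2  2  3
  R[4]: 1  1  1  1  2  2  3  3  3  3  4
  R[5]: 1  1  1  1  2  3  4  4  4  4  5
  R[6]: 1  1  1  2  3  4  5  5  5  5  6
  R[7]: 1  1  1  2  3  4  5  6  6  6  7
  R[8]: 1  1  1  2  3  4  5  6  7  7  8
  R[9]: 1  1  2  3  4  5  6  7  8  8  9
  R[10]: 1  1  2  3  4  5  6  7  8  9  10
  R[11]: 1  2  3  4  5  6  7  8  9  10  11

so w = (7, 5, 11, 1, 6, 4, 8, 9, 3, 10, 2).

|D(w)|=29, |Ess(w)|=7:

[(1, 6, 0), (3, 4, 0), (3, 6, 1), (3, 10, 2), (5, 4, 1), (8, 3, 1), (10, 2, 1)]


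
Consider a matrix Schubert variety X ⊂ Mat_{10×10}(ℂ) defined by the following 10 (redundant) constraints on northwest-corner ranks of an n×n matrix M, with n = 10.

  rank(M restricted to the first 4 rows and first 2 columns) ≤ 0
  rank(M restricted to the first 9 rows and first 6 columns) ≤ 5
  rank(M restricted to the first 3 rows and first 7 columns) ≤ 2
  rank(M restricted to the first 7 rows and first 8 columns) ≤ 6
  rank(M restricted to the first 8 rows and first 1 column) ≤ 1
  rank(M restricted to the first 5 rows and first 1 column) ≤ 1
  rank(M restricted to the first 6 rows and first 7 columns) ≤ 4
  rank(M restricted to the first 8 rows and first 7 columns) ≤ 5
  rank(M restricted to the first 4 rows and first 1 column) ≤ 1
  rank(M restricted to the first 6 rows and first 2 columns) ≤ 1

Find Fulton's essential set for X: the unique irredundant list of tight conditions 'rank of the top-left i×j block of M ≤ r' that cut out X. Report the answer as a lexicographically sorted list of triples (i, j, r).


Reconstructing r_w from the 10 given conditions:

  i=1: 0  0  1  1  1  1  1  1  1  1
  i=2: 0  0  1  2  2  2  2  2  2  2
  i=3: 0  0  1  2  2  2  2  3  3  3
  i=4: 0  0  1  2  3  3  3  4  4  4
  i=5: 1  1  2  3  4  4  4  5  5  5
  i=6: 1  1  2  3  4  4  4  5  6  6
  i=7: 1  2  3  4  5  5  5  6  7  7
  i=8: 1  2  3  4  5  5  5  6  7  8
  i=9: 1  2  3  4  5  5  6  7  8  9
  i=10: 1  2  3  4  5  6  7  8  9  10

giving w = (3, 4, 8, 5, 1, 9, 2, 10, 7, 6) via Δ²R.

6 SE-corners of the 17-cell Rothe diagram give Ess(w):

[(3, 7, 2), (4, 2, 0), (6, 2, 1), (6, 7, 4), (8, 7, 5), (9, 6, 5)]


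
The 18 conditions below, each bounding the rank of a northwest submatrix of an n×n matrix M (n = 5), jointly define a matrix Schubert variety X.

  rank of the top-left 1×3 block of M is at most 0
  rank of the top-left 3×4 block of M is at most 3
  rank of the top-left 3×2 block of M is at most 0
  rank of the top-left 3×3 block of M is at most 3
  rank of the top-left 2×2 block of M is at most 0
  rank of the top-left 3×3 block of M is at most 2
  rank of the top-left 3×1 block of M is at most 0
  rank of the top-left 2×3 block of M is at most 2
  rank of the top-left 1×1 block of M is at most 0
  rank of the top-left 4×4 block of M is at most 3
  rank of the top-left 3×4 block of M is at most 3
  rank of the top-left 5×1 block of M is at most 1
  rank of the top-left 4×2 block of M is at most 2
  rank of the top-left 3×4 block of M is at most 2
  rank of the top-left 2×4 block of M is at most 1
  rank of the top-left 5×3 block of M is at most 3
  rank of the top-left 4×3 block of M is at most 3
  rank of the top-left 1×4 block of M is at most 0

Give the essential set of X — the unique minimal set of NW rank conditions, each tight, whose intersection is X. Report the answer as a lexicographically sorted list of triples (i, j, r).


Computing R[i][j] = min implied NW-rank bound (n=5, 18 conditions):

  R[1]: 0 0 0 0 1
  R[2]: 0 0 1 1 2
  R[3]: 0 0 1 2 3
  R[4]: 1 1 2 3 4
  R[5]: 1 2 3 4 5

so w = (5, 3, 4, 1, 2).

2 SE-corners of the 8-cell Rothe diagram give Ess(w):

[(1, 4, 0), (3, 2, 0)]


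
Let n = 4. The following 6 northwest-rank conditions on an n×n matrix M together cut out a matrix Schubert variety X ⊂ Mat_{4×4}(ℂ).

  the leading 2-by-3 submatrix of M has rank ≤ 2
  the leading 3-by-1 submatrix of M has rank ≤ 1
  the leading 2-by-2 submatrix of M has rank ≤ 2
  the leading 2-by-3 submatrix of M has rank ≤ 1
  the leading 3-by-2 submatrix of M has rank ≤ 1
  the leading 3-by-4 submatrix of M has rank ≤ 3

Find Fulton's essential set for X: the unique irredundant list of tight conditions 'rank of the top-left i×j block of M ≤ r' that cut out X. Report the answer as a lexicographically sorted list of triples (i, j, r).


The tightest implied rank at each (i,j), from the 6 conditions:

  i=1: 1 | 1 | 1 | 1
  i=2: 1 | 1 | 1 | 2
  i=3: 1 | 1 | 2 | 3
  i=4: 1 | 2 | 3 | 4

reading off 1-entries of Δ²R: w = (1, 4, 3, 2).

Rothe diagram D(w) (3 cells), 2 SE-corners (essential conditions):

[(2, 3, 1), (3, 2, 1)]


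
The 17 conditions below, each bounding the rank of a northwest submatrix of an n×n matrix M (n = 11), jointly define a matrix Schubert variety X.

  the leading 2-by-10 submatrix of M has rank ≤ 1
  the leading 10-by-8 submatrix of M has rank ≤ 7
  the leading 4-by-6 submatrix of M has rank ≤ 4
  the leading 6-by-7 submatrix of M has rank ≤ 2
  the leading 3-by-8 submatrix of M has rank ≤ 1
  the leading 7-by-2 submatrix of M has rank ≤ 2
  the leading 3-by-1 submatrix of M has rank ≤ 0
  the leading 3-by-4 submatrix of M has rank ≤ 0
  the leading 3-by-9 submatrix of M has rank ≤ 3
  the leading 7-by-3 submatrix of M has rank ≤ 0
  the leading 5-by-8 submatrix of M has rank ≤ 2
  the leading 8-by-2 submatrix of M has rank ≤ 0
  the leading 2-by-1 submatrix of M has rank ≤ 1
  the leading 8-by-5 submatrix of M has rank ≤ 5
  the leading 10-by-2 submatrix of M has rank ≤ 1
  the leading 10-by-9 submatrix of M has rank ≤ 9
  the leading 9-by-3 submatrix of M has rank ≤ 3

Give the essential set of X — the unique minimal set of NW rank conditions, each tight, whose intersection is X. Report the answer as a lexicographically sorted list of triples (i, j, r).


Recovering R(i,j) via the rank-extension bound from the 17 conditions:

  row 1: 0  0  0  0  1  1  1  1  1  1  1
  row 2: 0  0  0  0  1  1  1  1  1  1  2
  row 3: 0  0  0  0  1  1  1  1  2  2  3
  row 4: 0  0  0  1  2  2  2  2  3  3  4
  row 5: 0  0  0  1  2  2  2  2  3  4  5
  row 6: 0  0  0  1  2  2  2  3  4  5  6
  row 7: 0  0  0  1  2  3  3  4  5  6  7
  row 8: 0  0  1  2  3  4  4  5  6  7  8
  row 9: 1  1  2  3  4  5  5  6  7  8  9
  row 10: 1  1  2  3  4  5  6  7  8  9  10
  row 11: 1  2  3  4  5  6  7  8  9  10  11

the unique w with this rank table is (5, 11, 9, 4, 10, 8, 6, 3, 1, 7, 2).

Rothe diagram D(w) (40 cells), 8 SE-corners (essential conditions):

[(2, 10, 1), (3, 4, 0), (3, 8, 1), (5, 8, 2), (6, 7, 2), (7, 3, 0), (8, 2, 0), (10, 2, 1)]


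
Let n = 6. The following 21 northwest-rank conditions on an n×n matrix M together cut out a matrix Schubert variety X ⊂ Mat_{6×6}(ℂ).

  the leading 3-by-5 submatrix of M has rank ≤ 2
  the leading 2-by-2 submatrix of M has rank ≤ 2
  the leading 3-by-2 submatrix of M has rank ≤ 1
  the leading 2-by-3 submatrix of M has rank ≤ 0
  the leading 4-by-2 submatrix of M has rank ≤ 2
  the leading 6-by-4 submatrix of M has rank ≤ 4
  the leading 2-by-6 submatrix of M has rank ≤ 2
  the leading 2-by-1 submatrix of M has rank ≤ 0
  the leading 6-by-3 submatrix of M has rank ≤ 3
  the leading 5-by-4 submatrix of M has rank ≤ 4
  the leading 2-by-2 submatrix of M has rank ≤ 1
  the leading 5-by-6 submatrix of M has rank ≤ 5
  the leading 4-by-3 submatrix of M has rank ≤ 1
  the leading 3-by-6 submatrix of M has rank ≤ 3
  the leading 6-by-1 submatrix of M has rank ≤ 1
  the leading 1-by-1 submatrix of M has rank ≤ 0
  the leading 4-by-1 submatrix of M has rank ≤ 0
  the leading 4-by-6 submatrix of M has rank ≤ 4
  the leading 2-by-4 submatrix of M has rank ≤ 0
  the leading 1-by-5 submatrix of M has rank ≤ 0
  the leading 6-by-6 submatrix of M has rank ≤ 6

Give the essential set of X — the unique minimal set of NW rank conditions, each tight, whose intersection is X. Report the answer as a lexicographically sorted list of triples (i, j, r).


Propagating the 21 rank bounds to every northwest block:

  i=1: 0  0  0  0  0  1
  i=2: 0  0  0  0  1  2
  i=3: 0  1  1  1  2  3
  i=4: 0  1  1  2  3  4
  i=5: 1  2  2  3  4  5
  i=6: 1  2  3  4  5  6

the unique w with this rank table is (6, 5, 2, 4, 1, 3).

Fulton essential set (4 of the 12 Rothe cells):

[(1, 5, 0), (2, 4, 0), (4, 1, 0), (4, 3, 1)]


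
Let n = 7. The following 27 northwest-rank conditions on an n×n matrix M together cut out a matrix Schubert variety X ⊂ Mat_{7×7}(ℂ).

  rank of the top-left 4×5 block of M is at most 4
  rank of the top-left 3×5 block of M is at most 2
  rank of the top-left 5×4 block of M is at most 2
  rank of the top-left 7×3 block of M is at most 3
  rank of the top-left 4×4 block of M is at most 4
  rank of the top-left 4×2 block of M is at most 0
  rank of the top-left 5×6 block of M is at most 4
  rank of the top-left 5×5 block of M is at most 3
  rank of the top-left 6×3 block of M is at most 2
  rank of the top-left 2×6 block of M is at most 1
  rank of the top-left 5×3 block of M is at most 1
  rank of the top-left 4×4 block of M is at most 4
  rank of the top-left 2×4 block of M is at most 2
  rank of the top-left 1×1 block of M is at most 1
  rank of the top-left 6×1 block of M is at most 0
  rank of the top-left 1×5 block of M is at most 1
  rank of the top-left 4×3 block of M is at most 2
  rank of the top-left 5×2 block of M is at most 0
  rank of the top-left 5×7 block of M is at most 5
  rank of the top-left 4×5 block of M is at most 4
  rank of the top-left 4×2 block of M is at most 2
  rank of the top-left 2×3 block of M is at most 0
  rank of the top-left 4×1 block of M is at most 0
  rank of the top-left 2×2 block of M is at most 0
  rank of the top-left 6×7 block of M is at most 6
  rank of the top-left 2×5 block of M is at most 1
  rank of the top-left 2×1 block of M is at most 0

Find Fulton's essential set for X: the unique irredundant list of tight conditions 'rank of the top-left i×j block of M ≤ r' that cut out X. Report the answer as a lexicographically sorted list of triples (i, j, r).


Propagating the 27 rank bounds to every northwest block:

  row 1: 0, 0, 0, 1, 1, 1, 1
  row 2: 0, 0, 0, 1, 1, 1, 2
  row 3: 0, 0, 1, 2, 2, 2, 3
  row 4: 0, 0, 1, 2, 3, 3, 4
  row 5: 0, 0, 1, 2, 3, 4, 5
  row 6: 0, 1, 2, 3, 4, 5, 6
  row 7: 1, 2, 3, 4, 5, 6, 7

giving w = (4, 7, 3, 5, 6, 2, 1) via Δ²R.

Rothe diagram D(w) (15 cells), 4 SE-corners (essential conditions):

[(2, 3, 0), (2, 6, 1), (5, 2, 0), (6, 1, 0)]


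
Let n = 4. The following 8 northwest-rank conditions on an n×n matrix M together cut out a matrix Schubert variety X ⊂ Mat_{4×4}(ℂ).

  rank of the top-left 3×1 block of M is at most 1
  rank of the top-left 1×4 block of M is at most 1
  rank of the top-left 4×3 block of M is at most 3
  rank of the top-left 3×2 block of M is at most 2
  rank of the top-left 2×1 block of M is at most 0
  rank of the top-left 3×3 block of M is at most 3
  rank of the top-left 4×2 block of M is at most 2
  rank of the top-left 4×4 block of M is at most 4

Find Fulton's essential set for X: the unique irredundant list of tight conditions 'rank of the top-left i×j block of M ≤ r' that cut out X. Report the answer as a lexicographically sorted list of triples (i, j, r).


Rank table r_w(4×4) implied by the 8 constraints:

  R[1]: 0 1 1 1
  R[2]: 0 1 2 2
  R[3]: 1 2 3 3
  R[4]: 1 2 3 4

second differences of R give the permutation w = (2, 3, 1, 4).

1 SE-corner of the 2-cell Rothe diagram gives Ess(w):

[(2, 1, 0)]


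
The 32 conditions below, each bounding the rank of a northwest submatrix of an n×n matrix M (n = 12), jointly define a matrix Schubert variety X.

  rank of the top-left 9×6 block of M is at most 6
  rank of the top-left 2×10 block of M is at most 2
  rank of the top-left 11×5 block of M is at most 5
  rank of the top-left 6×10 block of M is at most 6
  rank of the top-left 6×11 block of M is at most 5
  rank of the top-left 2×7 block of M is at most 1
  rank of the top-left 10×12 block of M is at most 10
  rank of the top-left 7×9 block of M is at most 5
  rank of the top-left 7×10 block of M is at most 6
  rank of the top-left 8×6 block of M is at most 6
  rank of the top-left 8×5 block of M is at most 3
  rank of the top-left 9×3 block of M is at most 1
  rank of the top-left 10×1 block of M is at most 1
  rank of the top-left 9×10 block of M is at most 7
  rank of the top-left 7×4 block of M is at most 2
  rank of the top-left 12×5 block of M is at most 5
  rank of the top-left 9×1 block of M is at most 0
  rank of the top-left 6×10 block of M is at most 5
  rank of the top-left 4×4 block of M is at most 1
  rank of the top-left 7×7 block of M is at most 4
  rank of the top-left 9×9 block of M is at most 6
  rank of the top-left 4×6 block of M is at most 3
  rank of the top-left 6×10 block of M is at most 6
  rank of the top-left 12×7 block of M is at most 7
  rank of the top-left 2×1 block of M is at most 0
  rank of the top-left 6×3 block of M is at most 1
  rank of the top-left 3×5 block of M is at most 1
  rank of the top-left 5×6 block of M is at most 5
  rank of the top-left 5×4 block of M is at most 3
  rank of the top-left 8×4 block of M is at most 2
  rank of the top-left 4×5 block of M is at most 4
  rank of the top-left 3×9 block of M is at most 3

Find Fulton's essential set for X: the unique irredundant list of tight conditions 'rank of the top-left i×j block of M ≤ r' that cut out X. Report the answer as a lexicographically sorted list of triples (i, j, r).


Reconstructing r_w from the 32 given conditions:

  i=1: 0, 1, 1, 1, 1, 1, 1, 1, 1, 1, 1, 1
  i=2: 0, 1, 1, 1, 1, 1, 1, 2, 2, 2, 2, 2
  i=3: 0, 1, 1, 1, 1, 2, 2, 3, 3, 3, 3, 3
  i=4: 0, 1, 1, 1, 2, 3, 3, 4, 4, 4, 4, 4
  i=5: 0, 1, 1, 2, 3, 4, 4, 5, 5, 5, 5, 5
  i=6: 0, 1, 1, 2, 3, 4, 4, 5, 5, 5, 5, 6
  i=7: 0, 1, 1, 2, 3, 4, 4, 5, 5, 6, 6, 7
  i=8: 0, 1, 1, 2, 3, 4, 5, 6, 6, 7, 7, 8
  i=9: 0, 1, 1, 2, 3, 4, 5, 6, 6, 7, 8, 9
  i=10: 1, 2, 2, 3, 4, 5, 6, 7, 7, 8, 9, 10
  i=11: 1, 2, 3, 4, 5, 6, 7, 8, 8, 9, 10, 11
  i=12: 1, 2, 3, 4, 5, 6, 7, 8, 9, 10, 11, 12

reading off 1-entries of Δ²R: w = (2, 8, 6, 5, 4, 12, 10, 7, 11, 1, 3, 9).

Fulton essential set (9 of the 31 Rothe cells):

[(2, 7, 1), (3, 5, 1), (4, 4, 1), (6, 11, 5), (7, 7, 4), (7, 9, 5), (9, 1, 0), (9, 3, 1), (9, 9, 6)]


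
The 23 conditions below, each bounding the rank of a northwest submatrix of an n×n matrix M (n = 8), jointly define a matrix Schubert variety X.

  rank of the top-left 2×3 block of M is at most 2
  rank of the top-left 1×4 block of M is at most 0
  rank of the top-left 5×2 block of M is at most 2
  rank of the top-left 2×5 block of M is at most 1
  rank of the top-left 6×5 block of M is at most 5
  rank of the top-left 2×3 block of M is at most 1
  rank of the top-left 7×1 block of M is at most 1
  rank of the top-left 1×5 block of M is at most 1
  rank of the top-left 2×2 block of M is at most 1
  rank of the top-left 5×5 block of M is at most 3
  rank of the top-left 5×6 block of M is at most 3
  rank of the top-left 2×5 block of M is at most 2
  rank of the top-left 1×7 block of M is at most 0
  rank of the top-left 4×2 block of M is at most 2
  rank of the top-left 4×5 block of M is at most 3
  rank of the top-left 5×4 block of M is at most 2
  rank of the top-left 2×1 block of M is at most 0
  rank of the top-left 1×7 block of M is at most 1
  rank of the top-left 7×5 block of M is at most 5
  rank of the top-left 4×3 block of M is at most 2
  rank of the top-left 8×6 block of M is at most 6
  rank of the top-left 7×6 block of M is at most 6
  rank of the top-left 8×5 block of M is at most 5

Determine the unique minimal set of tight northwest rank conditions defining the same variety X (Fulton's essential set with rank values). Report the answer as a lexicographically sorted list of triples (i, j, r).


Propagating the 23 rank bounds to every northwest block:

  0 0 0 0 0 0 0 1
  0 1 1 1 1 1 1 2
  1 2 2 2 2 2 2 3
  1 2 2 2 3 3 3 4
  1 2 2 2 3 3 4 5
  1 2 3 3 4 4 5 6
  1 2 3 4 5 5 6 7
  1 2 3 4 5 6 7 8

reading off 1-entries of Δ²R: w = (8, 2, 1, 5, 7, 3, 4, 6).

4 SE-corners of the 13-cell Rothe diagram give Ess(w):

[(1, 7, 0), (2, 1, 0), (5, 4, 2), (5, 6, 3)]


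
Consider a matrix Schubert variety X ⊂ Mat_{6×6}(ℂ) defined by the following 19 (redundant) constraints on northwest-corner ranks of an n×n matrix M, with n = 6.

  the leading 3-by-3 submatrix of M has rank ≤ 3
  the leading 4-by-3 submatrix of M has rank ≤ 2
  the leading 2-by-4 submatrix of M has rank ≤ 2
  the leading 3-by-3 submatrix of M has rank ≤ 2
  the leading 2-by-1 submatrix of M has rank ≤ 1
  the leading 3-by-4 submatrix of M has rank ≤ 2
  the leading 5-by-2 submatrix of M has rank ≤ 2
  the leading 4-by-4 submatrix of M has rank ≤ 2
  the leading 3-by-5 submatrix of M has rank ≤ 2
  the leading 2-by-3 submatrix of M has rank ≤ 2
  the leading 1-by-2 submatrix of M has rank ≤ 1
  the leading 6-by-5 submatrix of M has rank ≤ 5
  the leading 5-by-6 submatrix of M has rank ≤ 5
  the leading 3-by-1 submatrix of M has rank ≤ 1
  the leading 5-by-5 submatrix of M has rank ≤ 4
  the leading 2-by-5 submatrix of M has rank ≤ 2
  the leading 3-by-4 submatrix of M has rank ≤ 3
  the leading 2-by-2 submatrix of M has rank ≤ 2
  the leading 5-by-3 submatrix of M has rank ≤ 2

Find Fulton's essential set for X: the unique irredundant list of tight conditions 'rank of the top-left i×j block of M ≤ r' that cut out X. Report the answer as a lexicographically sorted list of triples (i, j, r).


Reconstructing r_w from the 19 given conditions:

  i=1: 1, 1, 1, 1, 1, 1
  i=2: 1, 2, 2, 2, 2, 2
  i=3: 1, 2, 2, 2, 2, 3
  i=4: 1, 2, 2, 2, 3, 4
  i=5: 1, 2, 2, 3, 4, 5
  i=6: 1, 2, 3, 4, 5, 6

reading off 1-entries of Δ²R: w = (1, 2, 6, 5, 4, 3).

D(w) has 6 cells with 3 SE-corners; essential set:

[(3, 5, 2), (4, 4, 2), (5, 3, 2)]


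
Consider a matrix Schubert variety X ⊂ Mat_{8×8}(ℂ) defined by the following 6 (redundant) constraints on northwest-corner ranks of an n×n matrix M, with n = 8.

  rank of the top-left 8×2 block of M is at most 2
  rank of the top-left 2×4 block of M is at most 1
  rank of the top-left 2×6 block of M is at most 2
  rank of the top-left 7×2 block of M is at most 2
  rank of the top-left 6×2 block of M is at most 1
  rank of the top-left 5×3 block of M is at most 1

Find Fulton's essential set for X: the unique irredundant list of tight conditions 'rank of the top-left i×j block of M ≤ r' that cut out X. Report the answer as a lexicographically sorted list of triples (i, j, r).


Rank table r_w(8×8) implied by the 6 constraints:

  i=1: 1, 1, 1, 1, 1, 1, 1, 1
  i=2: 1, 1, 1, 1, 2, 2, 2, 2
  i=3: 1, 1, 1, 2, 3, 3, 3, 3
  i=4: 1, 1, 1, 2, 3, 4, 4, 4
  i=5: 1, 1, 1, 2, 3, 4, 5, 5
  i=6: 1, 1, 2, 3, 4, 5, 6, 6
  i=7: 1, 2, 3, 4, 5, 6, 7, 7
  i=8: 1, 2, 3, 4, 5, 6, 7, 8

giving w = (1, 5, 4, 6, 7, 3, 2, 8) via Δ²R.

Rothe diagram D(w) (10 cells), 3 SE-corners (essential conditions):

[(2, 4, 1), (5, 3, 1), (6, 2, 1)]


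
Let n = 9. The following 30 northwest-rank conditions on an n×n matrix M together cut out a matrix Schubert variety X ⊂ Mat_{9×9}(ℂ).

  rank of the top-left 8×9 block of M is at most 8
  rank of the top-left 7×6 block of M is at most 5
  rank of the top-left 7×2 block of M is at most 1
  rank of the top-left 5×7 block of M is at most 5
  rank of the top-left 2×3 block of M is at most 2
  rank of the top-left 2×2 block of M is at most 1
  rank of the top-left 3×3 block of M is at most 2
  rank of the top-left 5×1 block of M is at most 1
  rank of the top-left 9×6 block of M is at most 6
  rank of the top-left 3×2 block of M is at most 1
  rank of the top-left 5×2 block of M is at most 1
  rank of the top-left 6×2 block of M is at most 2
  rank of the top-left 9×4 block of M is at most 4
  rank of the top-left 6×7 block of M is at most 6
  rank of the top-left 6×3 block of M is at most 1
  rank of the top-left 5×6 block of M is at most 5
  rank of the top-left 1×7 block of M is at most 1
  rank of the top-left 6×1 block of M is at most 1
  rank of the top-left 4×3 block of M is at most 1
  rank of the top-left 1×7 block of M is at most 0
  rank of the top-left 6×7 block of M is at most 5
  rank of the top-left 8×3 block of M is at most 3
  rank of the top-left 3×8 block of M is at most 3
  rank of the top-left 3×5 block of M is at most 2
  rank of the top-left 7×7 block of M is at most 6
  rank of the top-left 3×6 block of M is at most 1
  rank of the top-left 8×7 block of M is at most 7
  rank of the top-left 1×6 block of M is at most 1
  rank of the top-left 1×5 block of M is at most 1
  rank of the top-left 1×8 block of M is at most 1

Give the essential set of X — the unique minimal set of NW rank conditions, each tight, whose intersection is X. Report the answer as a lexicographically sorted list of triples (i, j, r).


Reconstructing r_w from the 30 given conditions:

  R[1]: 0 | 0 | 0 | 0 | 0 | 0 | 0 | 1 | 1
  R[2]: 1 | 1 | 1 | 1 | 1 | 1 | 1 | 2 | 2
  R[3]: 1 | 1 | 1 | 1 | 1 | 1 | 2 | 3 | 3
  R[4]: 1 | 1 | 1 | 2 | 2 | 2 | 3 | 4 | 4
  R[5]: 1 | 1 | 1 | 2 | 3 | 3 | 4 | 5 | 5
  R[6]: 1 | 1 | 1 | 2 | 3 | 4 | 5 | 6 | 6
  R[7]: 1 | 1 | 2 | 3 | 4 | 5 | 6 | 7 | 7
  R[8]: 1 | 2 | 3 | 4 | 5 | 6 | 7 | 8 | 8
  R[9]: 1 | 2 | 3 | 4 | 5 | 6 | 7 | 8 | 9

the unique w with this rank table is (8, 1, 7, 4, 5, 6, 3, 2, 9).

Fulton essential set (4 of the 19 Rothe cells):

[(1, 7, 0), (3, 6, 1), (6, 3, 1), (7, 2, 1)]


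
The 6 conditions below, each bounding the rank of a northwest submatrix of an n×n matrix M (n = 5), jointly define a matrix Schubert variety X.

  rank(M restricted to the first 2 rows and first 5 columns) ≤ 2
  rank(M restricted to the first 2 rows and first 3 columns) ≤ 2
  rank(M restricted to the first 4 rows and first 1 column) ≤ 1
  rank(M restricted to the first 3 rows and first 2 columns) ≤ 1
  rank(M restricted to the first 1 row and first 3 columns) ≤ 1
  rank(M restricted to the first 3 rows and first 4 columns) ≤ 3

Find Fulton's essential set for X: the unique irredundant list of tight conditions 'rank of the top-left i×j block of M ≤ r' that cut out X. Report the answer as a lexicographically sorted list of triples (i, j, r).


Propagating the 6 rank bounds to every northwest block:

  1 | 1 | 1 | 1 | 1
  1 | 1 | 2 | 2 | 2
  1 | 1 | 2 | 3 | 3
  1 | 2 | 3 | 4 | 4
  1 | 2 | 3 | 4 | 5

giving w = (1, 3, 4, 2, 5) via Δ²R.

D(w) has 2 cells with 1 SE-corner; essential set:

[(3, 2, 1)]


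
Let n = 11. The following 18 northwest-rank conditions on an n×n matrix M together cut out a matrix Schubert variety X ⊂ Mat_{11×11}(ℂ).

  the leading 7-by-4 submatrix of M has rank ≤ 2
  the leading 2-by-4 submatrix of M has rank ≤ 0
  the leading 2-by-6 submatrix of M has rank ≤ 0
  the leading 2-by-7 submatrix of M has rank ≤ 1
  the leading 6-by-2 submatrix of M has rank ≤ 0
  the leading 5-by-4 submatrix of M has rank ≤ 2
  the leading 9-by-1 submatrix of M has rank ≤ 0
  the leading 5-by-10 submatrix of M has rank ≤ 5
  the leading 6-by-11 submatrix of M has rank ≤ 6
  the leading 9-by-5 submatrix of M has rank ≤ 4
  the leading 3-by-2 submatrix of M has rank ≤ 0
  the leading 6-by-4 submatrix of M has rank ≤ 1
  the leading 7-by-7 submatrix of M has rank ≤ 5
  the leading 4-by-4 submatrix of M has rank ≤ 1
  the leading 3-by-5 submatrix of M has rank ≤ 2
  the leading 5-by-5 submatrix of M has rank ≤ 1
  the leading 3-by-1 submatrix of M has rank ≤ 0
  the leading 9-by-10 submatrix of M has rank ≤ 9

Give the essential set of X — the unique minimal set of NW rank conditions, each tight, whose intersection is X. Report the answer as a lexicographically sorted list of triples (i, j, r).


Rank table r_w(11×11) implied by the 18 constraints:

  0  0  0  0  0  0  1  1  1  1  1
  0  0  0  0  0  0  1  2  2  2  2
  0  0  1  1  1  1  2  3  3  3  3
  0  0  1  1  1  2  3  4  4  4  4
  0  0  1  1  1  2  3  4  5  5  5
  0  0  1  1  2  3  4  5  6  6  6
  0  1  2  2  3  4  5  6  7  7  7
  0  1  2  3  4  5  6  7  8  8  8
  0  1  2  3  4  5  6  7  8  9  9
  1  2  3  4  5  6  7  8  9  10  10
  1  2  3  4  5  6  7  8  9  10  11

giving w = (7, 8, 3, 6, 9, 5, 2, 4, 10, 1, 11) via Δ²R.

Rothe diagram D(w) (28 cells), 5 SE-corners (essential conditions):

[(2, 6, 0), (5, 5, 1), (6, 2, 0), (6, 4, 1), (9, 1, 0)]


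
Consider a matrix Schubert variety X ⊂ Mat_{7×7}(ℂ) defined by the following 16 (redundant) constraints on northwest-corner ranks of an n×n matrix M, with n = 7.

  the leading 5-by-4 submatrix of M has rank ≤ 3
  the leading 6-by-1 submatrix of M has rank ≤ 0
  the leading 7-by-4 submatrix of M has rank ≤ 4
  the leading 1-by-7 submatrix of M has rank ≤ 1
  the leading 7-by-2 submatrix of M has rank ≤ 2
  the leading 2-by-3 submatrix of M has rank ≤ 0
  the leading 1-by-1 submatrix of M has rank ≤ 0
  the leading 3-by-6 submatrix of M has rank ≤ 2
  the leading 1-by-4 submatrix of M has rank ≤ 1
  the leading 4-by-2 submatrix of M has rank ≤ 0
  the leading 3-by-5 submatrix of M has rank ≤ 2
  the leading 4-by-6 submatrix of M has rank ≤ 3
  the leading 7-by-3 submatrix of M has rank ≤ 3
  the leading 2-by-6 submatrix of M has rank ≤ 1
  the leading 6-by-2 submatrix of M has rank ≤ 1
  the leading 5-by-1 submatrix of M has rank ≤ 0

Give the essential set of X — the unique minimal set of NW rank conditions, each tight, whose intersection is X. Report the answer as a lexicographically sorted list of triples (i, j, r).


Rank table r_w(7×7) implied by the 16 constraints:

  R[1]: 0, 0, 0, 1, 1, 1, 1
  R[2]: 0, 0, 0, 1, 1, 1, 2
  R[3]: 0, 0, 1, 2, 2, 2, 3
  R[4]: 0, 0, 1, 2, 3, 3, 4
  R[5]: 0, 1, 2, 3, 4, 4, 5
  R[6]: 0, 1, 2, 3, 4, 5, 6
  R[7]: 1, 2, 3, 4, 5, 6, 7

the unique w with this rank table is (4, 7, 3, 5, 2, 6, 1).

Rothe diagram D(w) (14 cells), 4 SE-corners (essential conditions):

[(2, 3, 0), (2, 6, 1), (4, 2, 0), (6, 1, 0)]


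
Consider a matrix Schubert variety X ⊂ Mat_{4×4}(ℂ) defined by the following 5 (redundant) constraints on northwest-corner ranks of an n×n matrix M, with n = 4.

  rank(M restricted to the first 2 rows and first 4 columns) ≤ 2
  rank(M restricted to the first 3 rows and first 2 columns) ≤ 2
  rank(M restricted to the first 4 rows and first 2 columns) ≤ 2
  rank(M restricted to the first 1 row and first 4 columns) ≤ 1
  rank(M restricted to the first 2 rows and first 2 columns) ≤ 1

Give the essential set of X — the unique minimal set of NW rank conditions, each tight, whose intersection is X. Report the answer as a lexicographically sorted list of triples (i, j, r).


The tightest implied rank at each (i,j), from the 5 conditions:

  i=1: 1 | 1 | 1 | 1
  i=2: 1 | 1 | 2 | 2
  i=3: 1 | 2 | 3 | 3
  i=4: 1 | 2 | 3 | 4

second differences of R give the permutation w = (1, 3, 2, 4).

Rothe diagram D(w) (1 cell), 1 SE-corner (essential condition):

[(2, 2, 1)]


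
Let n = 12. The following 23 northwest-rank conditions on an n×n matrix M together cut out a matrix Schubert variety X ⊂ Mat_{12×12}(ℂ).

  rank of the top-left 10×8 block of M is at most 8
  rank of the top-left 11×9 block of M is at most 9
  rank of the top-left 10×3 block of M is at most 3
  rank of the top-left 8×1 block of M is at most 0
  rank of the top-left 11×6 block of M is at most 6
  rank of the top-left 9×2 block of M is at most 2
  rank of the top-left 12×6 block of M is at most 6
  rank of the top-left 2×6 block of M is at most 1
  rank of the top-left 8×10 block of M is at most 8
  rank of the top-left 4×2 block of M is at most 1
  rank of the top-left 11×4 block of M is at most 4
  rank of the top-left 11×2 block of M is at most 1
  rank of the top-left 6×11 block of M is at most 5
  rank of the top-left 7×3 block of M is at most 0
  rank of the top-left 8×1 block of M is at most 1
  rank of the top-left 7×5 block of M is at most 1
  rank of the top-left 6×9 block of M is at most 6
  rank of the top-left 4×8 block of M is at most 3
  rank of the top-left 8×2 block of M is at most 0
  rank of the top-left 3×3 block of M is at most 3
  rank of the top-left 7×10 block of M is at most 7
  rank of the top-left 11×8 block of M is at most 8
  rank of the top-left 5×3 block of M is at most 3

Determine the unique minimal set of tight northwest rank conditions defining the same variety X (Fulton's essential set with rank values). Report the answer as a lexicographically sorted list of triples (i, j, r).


Reconstructing r_w from the 23 given conditions:

  R[1]: 0 0 0 1 1 1 1 1 1 1 1 1
  R[2]: 0 0 0 1 1 1 2 2 2 2 2 2
  R[3]: 0 0 0 1 1 2 3 3 3 3 3 3
  R[4]: 0 0 0 1 1 2 3 3 4 4 4 4
  R[5]: 0 0 0 1 1 2 3 4 5 5 5 5
  R[6]: 0 0 0 1 1 2 3 4 5 5 5 6
  R[7]: 0 0 0 1 1 2 3 4 5 6 6 7
  R[8]: 0 0 1 2 2 3 4 5 6 7 7 8
  R[9]: 1 1 2 3 3 4 5 6 7 8 8 9
  R[10]: 1 1 2 3 4 5 6 7 8 9 9 10
  R[11]: 1 1 2 3 4 5 6 7 8 9 10 11
  R[12]: 1 2 3 4 5 6 7 8 9 10 11 12

second differences of R give the permutation w = (4, 7, 6, 9, 8, 12, 10, 3, 1, 5, 11, 2).

D(w) has 35 cells with 7 SE-corners; essential set:

[(2, 6, 1), (4, 8, 3), (6, 11, 5), (7, 3, 0), (7, 5, 1), (8, 2, 0), (11, 2, 1)]


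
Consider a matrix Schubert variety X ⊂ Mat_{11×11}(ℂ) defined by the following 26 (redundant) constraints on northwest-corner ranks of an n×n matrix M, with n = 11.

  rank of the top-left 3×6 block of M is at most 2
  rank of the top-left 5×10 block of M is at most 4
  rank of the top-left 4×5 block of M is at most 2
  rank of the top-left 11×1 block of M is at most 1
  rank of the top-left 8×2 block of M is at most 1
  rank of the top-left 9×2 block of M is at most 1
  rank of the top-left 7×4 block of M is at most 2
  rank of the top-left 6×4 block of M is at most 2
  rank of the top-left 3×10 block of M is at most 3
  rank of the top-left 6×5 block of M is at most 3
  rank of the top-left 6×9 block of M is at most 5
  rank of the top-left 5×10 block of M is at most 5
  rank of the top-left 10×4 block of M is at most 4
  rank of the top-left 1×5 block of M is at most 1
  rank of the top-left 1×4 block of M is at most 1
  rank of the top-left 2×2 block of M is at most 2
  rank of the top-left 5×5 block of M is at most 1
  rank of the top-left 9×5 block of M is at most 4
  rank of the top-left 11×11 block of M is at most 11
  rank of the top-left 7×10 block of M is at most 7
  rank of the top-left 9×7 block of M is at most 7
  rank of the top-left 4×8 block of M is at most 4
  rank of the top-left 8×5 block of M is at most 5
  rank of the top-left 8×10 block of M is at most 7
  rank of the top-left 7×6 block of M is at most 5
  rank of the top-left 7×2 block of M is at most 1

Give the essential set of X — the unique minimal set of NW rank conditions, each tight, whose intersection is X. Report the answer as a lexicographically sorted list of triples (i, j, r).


The tightest implied rank at each (i,j), from the 26 conditions:

  1 | 1 | 1 | 1 | 1 | 1 | 1 | 1 | 1 | 1 | 1
  1 | 1 | 1 | 1 | 1 | 2 | 2 | 2 | 2 | 2 | 2
  1 | 1 | 1 | 1 | 1 | 2 | 3 | 3 | 3 | 3 | 3
  1 | 1 | 1 | 1 | 1 | 2 | 3 | 4 | 4 | 4 | 4
  1 | 1 | 1 | 1 | 1 | 2 | 3 | 4 | 4 | 4 | 5
  1 | 1 | 2 | 2 | 2 | 3 | 4 | 5 | 5 | 5 | 6
  1 | 1 | 2 | 2 | 3 | 4 | 5 | 6 | 6 | 6 | 7
  1 | 1 | 2 | 3 | 4 | 5 | 6 | 7 | 7 | 7 | 8
  1 | 1 | 2 | 3 | 4 | 5 | 6 | 7 | 8 | 8 | 9
  1 | 2 | 3 | 4 | 5 | 6 | 7 | 8 | 9 | 9 | 10
  1 | 2 | 3 | 4 | 5 | 6 | 7 | 8 | 9 | 10 | 11

second differences of R give the permutation w = (1, 6, 7, 8, 11, 3, 5, 4, 9, 2, 10).

ℓ(w)=23; the 4 essential cells (i,j,r):

[(5, 5, 1), (5, 10, 4), (7, 4, 2), (9, 2, 1)]


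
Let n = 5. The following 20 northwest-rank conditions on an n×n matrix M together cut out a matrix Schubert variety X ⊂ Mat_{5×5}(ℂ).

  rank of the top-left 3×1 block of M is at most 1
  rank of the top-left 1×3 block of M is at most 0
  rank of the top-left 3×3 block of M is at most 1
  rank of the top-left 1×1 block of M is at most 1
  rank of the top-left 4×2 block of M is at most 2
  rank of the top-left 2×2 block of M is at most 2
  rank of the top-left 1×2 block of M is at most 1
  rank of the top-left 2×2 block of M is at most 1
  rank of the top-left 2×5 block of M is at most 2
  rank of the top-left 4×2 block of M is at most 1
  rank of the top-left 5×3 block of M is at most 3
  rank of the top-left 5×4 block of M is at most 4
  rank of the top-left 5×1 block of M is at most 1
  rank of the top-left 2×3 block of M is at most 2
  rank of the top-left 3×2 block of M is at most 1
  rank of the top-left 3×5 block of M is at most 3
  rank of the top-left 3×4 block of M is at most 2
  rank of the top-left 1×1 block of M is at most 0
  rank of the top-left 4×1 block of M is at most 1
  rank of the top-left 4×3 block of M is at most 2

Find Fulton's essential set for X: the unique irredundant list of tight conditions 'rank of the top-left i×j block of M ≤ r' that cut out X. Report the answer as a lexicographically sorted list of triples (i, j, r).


The tightest implied rank at each (i,j), from the 20 conditions:

  row 1: 0 0 0 1 1
  row 2: 1 1 1 2 2
  row 3: 1 1 1 2 3
  row 4: 1 1 2 3 4
  row 5: 1 2 3 4 5

the unique w with this rank table is (4, 1, 5, 3, 2).

3 SE-corners of the 6-cell Rothe diagram give Ess(w):

[(1, 3, 0), (3, 3, 1), (4, 2, 1)]


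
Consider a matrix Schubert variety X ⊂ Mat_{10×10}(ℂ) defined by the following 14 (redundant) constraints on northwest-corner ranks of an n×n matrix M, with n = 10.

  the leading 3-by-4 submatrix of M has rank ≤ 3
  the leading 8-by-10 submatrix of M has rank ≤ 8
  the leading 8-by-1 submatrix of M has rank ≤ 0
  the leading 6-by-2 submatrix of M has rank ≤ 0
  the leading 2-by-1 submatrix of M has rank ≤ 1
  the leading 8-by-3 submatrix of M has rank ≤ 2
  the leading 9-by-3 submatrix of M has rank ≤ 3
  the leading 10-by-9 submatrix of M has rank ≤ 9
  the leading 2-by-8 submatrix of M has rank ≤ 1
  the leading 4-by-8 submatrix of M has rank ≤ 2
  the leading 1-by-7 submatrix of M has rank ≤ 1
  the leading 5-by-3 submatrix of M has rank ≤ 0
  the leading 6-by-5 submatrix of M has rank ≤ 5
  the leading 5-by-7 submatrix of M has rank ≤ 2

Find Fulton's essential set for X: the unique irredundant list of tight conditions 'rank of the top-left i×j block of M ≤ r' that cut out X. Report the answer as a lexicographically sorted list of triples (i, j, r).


Rank table r_w(10×10) implied by the 14 constraints:

  row 1: 0 0 0 1 1 1 1 1 1 1
  row 2: 0 0 0 1 1 1 1 1 2 2
  row 3: 0 0 0 1 2 2 2 2 3 3
  row 4: 0 0 0 1 2 2 2 2 3 4
  row 5: 0 0 0 1 2 2 2 3 4 5
  row 6: 0 0 1 2 3 3 3 4 5 6
  row 7: 0 1 2 3 4 4 4 5 6 7
  row 8: 0 1 2 3 4 5 5 6 7 8
  row 9: 1 2 3 4 5 6 6 7 8 9
  row 10: 1 2 3 4 5 6 7 8 9 10

giving w = (4, 9, 5, 10, 8, 3, 2, 6, 1, 7) via Δ²R.

D(w) has 28 cells with 6 SE-corners; essential set:

[(2, 8, 1), (4, 8, 2), (5, 3, 0), (5, 7, 2), (6, 2, 0), (8, 1, 0)]


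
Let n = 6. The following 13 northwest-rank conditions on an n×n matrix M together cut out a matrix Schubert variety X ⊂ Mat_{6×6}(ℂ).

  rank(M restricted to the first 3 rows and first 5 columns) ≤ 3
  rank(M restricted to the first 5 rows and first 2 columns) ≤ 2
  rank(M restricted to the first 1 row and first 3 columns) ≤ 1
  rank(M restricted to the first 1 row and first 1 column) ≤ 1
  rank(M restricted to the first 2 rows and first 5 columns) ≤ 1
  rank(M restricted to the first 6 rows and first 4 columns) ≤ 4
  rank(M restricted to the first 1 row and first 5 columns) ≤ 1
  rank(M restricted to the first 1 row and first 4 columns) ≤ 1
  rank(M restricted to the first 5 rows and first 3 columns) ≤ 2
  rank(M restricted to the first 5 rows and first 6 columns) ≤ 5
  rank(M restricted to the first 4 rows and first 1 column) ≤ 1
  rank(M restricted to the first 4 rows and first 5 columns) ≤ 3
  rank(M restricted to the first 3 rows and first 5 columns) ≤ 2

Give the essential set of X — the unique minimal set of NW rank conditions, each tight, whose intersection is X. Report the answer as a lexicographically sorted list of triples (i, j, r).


Recovering R(i,j) via the rank-extension bound from the 13 conditions:

  R[1]: 1 | 1 | 1 | 1 | 1 | 1
  R[2]: 1 | 1 | 1 | 1 | 1 | 2
  R[3]: 1 | 2 | 2 | 2 | 2 | 3
  R[4]: 1 | 2 | 2 | 3 | 3 | 4
  R[5]: 1 | 2 | 2 | 3 | 4 | 5
  R[6]: 1 | 2 | 3 | 4 | 5 | 6

reading off 1-entries of Δ²R: w = (1, 6, 2, 4, 5, 3).

|D(w)|=6, |Ess(w)|=2:

[(2, 5, 1), (5, 3, 2)]


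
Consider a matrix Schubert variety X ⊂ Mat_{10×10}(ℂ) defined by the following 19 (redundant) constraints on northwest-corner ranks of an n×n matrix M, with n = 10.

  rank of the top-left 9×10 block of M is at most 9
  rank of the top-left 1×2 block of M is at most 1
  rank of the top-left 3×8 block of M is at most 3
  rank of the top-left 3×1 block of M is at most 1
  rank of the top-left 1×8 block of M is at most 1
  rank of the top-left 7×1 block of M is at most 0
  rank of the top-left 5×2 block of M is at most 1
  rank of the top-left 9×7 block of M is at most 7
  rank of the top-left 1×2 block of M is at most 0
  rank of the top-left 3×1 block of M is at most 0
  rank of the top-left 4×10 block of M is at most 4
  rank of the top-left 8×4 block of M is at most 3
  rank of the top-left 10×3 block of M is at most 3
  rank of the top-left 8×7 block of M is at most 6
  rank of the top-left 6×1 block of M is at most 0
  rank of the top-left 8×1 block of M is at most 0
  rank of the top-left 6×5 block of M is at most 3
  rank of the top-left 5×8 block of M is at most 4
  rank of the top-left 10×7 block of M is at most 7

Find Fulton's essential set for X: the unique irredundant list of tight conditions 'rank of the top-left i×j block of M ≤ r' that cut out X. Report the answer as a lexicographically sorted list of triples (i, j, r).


Recovering R(i,j) via the rank-extension bound from the 19 conditions:

  R[1]: 0  0  1  1  1  1  1  1  1  1
  R[2]: 0  1  2  2  2  2  2  2  2  2
  R[3]: 0  1  2  3  3  3  3  3  3  3
  R[4]: 0  1  2  3  3  4  4  4  4  4
  R[5]: 0  1  2  3  3  4  4  4  5  5
  R[6]: 0  1  2  3  3  4  5  5  6  6
  R[7]: 0  1  2  3  4  5  6  6  7  7
  R[8]: 0  1  2  3  4  5  6  7  8  8
  R[9]: 1  2  3  4  5  6  7  8  9  9
  R[10]: 1  2  3  4  5  6  7  8  9  10

reading off 1-entries of Δ²R: w = (3, 2, 4, 6, 9, 7, 5, 8, 1, 10).

Rothe diagram D(w) (14 cells), 4 SE-corners (essential conditions):

[(1, 2, 0), (5, 8, 4), (6, 5, 3), (8, 1, 0)]
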